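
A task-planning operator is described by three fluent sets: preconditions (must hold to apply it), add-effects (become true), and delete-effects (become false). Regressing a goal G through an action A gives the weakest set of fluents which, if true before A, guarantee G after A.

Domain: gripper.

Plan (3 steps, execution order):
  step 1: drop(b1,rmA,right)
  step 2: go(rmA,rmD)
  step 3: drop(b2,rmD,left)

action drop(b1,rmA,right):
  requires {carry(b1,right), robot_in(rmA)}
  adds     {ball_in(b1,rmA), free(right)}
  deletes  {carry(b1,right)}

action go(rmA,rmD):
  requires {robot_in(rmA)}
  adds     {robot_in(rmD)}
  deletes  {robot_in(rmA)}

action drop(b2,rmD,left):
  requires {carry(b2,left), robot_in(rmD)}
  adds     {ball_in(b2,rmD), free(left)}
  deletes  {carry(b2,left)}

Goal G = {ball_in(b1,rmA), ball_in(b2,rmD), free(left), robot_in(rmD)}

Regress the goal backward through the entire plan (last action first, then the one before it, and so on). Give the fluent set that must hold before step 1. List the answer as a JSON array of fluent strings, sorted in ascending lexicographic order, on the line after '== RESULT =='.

Regress step by step:
  through step 3 (drop(b2,rmD,left)): drop {ball_in(b2,rmD), free(left)}, keep {ball_in(b1,rmA), robot_in(rmD)}, require {carry(b2,left), robot_in(rmD)}
    → {ball_in(b1,rmA), carry(b2,left), robot_in(rmD)}
  through step 2 (go(rmA,rmD)): drop {robot_in(rmD)}, keep {ball_in(b1,rmA), carry(b2,left)}, require {robot_in(rmA)}
    → {ball_in(b1,rmA), carry(b2,left), robot_in(rmA)}
  through step 1 (drop(b1,rmA,right)): drop {ball_in(b1,rmA)}, keep {carry(b2,left), robot_in(rmA)}, require {carry(b1,right), robot_in(rmA)}
    → {carry(b1,right), carry(b2,left), robot_in(rmA)}

== RESULT ==
["carry(b1,right)", "carry(b2,left)", "robot_in(rmA)"]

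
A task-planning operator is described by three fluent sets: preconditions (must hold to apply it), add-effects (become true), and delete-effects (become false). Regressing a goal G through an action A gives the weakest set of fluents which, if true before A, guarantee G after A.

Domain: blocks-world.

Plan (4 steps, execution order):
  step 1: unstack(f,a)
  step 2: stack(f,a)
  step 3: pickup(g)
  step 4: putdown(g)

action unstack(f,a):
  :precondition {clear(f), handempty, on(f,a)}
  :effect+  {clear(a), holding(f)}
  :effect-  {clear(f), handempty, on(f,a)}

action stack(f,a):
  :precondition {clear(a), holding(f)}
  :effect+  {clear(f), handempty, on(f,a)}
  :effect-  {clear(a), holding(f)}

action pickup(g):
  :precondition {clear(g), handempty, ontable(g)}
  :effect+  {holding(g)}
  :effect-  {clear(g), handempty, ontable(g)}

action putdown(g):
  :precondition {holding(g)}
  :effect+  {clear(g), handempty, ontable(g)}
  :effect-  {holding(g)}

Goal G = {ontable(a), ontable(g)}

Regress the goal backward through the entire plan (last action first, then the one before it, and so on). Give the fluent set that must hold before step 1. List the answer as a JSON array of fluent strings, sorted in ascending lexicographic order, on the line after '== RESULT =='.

Regress step by step:
  through step 4 (putdown(g)): drop {ontable(g)}, keep {ontable(a)}, require {holding(g)}
    → {holding(g), ontable(a)}
  through step 3 (pickup(g)): drop {holding(g)}, keep {ontable(a)}, require {clear(g), handempty, ontable(g)}
    → {clear(g), handempty, ontable(a), ontable(g)}
  through step 2 (stack(f,a)): drop {handempty}, keep {clear(g), ontable(a), ontable(g)}, require {clear(a), holding(f)}
    → {clear(a), clear(g), holding(f), ontable(a), ontable(g)}
  through step 1 (unstack(f,a)): drop {clear(a), holding(f)}, keep {clear(g), ontable(a), ontable(g)}, require {clear(f), handempty, on(f,a)}
    → {clear(f), clear(g), handempty, on(f,a), ontable(a), ontable(g)}

== RESULT ==
["clear(f)", "clear(g)", "handempty", "on(f,a)", "ontable(a)", "ontable(g)"]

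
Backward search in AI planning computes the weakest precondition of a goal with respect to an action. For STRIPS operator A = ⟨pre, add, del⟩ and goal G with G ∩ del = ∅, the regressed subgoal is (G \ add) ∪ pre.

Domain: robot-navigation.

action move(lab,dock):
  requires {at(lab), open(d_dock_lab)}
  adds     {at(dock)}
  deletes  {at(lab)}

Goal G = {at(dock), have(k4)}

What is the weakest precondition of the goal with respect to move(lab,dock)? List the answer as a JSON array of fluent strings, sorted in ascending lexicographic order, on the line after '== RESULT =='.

Regress:
  G ∩ del = {}  (empty — regression defined)
  G \ add = {at(dock), have(k4)} \ {at(dock)} = {have(k4)}
  ∪ pre   = {have(k4)} ∪ {at(lab), open(d_dock_lab)}
          = {at(lab), have(k4), open(d_dock_lab)}

== RESULT ==
["at(lab)", "have(k4)", "open(d_dock_lab)"]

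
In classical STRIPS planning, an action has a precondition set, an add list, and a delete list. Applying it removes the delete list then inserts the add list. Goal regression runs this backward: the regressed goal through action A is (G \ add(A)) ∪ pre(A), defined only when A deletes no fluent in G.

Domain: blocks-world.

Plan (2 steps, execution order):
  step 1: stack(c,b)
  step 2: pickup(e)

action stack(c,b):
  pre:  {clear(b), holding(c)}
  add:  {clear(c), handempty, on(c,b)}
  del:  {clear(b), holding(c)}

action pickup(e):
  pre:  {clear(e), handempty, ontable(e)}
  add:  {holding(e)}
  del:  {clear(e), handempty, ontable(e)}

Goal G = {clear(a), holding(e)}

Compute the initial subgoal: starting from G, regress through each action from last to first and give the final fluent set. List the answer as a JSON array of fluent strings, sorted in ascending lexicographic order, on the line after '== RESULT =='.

Work backward from the goal:
  through step 2 (pickup(e)): drop {holding(e)}, keep {clear(a)}, require {clear(e), handempty, ontable(e)}
    → {clear(a), clear(e), handempty, ontable(e)}
  through step 1 (stack(c,b)): drop {handempty}, keep {clear(a), clear(e), ontable(e)}, require {clear(b), holding(c)}
    → {clear(a), clear(b), clear(e), holding(c), ontable(e)}

== RESULT ==
["clear(a)", "clear(b)", "clear(e)", "holding(c)", "ontable(e)"]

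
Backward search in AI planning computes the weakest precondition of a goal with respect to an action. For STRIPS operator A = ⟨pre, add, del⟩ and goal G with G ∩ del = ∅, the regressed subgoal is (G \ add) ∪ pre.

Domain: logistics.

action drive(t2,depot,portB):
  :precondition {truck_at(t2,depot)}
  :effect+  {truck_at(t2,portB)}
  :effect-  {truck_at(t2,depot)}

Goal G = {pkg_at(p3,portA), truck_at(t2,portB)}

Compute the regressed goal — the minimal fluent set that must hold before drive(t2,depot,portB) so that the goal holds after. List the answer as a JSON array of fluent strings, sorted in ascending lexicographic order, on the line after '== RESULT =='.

Compute (G \ add) ∪ pre:
  G ∩ del = {}  (empty — regression defined)
  G \ add = {pkg_at(p3,portA), truck_at(t2,portB)} \ {truck_at(t2,portB)} = {pkg_at(p3,portA)}
  ∪ pre   = {pkg_at(p3,portA)} ∪ {truck_at(t2,depot)}
          = {pkg_at(p3,portA), truck_at(t2,depot)}

== RESULT ==
["pkg_at(p3,portA)", "truck_at(t2,depot)"]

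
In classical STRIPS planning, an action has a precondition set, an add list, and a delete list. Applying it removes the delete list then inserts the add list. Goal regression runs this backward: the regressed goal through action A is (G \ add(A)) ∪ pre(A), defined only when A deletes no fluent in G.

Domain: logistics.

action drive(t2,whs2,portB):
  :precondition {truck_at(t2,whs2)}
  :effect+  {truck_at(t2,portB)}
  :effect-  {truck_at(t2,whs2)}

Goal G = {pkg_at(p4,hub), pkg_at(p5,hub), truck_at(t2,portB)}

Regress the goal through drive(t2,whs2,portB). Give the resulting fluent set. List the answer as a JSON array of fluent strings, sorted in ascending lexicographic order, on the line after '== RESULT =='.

Regress:
  G ∩ del = {}  (empty — regression defined)
  G \ add = {pkg_at(p4,hub), pkg_at(p5,hub), truck_at(t2,portB)} \ {truck_at(t2,portB)} = {pkg_at(p4,hub), pkg_at(p5,hub)}
  ∪ pre   = {pkg_at(p4,hub), pkg_at(p5,hub)} ∪ {truck_at(t2,whs2)}
          = {pkg_at(p4,hub), pkg_at(p5,hub), truck_at(t2,whs2)}

== RESULT ==
["pkg_at(p4,hub)", "pkg_at(p5,hub)", "truck_at(t2,whs2)"]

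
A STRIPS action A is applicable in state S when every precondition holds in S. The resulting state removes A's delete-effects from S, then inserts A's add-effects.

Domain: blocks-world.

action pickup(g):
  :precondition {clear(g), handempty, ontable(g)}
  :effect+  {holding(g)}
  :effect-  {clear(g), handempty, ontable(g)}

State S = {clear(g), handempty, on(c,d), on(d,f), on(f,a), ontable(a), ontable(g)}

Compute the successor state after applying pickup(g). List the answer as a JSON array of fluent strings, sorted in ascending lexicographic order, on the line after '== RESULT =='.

Progress:
  pre ⊆ S: {clear(g), handempty, ontable(g)} ⊆ S  — applicable
  S \ del = {on(c,d), on(d,f), on(f,a), ontable(a)}
  ∪ add   = {holding(g), on(c,d), on(d,f), on(f,a), ontable(a)}

== RESULT ==
["holding(g)", "on(c,d)", "on(d,f)", "on(f,a)", "ontable(a)"]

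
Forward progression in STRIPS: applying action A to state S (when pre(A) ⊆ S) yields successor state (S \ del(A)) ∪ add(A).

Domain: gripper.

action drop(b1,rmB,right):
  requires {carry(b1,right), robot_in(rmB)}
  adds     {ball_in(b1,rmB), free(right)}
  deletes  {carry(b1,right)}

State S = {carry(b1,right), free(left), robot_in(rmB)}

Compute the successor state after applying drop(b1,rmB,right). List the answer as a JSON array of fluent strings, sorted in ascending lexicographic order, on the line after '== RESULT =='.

Compute (S \ del) ∪ add:
  pre ⊆ S: {carry(b1,right), robot_in(rmB)} ⊆ S  — applicable
  S \ del = {free(left), robot_in(rmB)}
  ∪ add   = {ball_in(b1,rmB), free(left), free(right), robot_in(rmB)}

== RESULT ==
["ball_in(b1,rmB)", "free(left)", "free(right)", "robot_in(rmB)"]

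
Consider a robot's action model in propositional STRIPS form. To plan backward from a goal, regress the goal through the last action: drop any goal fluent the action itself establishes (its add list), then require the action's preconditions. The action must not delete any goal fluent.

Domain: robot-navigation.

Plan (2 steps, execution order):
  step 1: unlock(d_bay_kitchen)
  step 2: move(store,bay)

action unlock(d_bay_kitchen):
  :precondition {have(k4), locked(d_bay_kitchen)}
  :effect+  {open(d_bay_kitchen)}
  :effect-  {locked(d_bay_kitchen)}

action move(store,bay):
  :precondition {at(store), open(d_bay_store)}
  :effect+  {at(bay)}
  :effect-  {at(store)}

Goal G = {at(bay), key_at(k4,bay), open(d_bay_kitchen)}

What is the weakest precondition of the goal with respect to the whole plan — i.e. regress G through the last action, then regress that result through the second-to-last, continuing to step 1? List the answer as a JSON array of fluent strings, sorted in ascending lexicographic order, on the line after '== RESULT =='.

Regress step by step:
  through step 2 (move(store,bay)): drop {at(bay)}, keep {key_at(k4,bay), open(d_bay_kitchen)}, require {at(store), open(d_bay_store)}
    → {at(store), key_at(k4,bay), open(d_bay_kitchen), open(d_bay_store)}
  through step 1 (unlock(d_bay_kitchen)): drop {open(d_bay_kitchen)}, keep {at(store), key_at(k4,bay), open(d_bay_store)}, require {have(k4), locked(d_bay_kitchen)}
    → {at(store), have(k4), key_at(k4,bay), locked(d_bay_kitchen), open(d_bay_store)}

== RESULT ==
["at(store)", "have(k4)", "key_at(k4,bay)", "locked(d_bay_kitchen)", "open(d_bay_store)"]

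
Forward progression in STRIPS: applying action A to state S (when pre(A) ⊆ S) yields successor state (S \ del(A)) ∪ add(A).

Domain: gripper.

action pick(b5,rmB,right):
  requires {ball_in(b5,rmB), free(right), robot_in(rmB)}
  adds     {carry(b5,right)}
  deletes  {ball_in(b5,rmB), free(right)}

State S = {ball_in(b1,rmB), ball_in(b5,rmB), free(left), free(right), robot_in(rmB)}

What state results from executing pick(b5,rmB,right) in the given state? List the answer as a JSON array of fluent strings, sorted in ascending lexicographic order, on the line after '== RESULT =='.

Compute (S \ del) ∪ add:
  pre ⊆ S: {ball_in(b5,rmB), free(right), robot_in(rmB)} ⊆ S  — applicable
  S \ del = {ball_in(b1,rmB), free(left), robot_in(rmB)}
  ∪ add   = {ball_in(b1,rmB), carry(b5,right), free(left), robot_in(rmB)}

== RESULT ==
["ball_in(b1,rmB)", "carry(b5,right)", "free(left)", "robot_in(rmB)"]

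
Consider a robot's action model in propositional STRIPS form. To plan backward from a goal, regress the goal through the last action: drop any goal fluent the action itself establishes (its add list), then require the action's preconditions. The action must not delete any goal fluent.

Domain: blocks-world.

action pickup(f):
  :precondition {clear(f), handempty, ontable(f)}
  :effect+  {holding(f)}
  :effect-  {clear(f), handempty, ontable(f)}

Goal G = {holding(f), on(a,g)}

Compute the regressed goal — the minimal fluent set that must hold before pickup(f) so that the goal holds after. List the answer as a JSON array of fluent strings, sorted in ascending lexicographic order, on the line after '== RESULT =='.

Compute (G \ add) ∪ pre:
  G ∩ del = {}  (empty — regression defined)
  G \ add = {holding(f), on(a,g)} \ {holding(f)} = {on(a,g)}
  ∪ pre   = {on(a,g)} ∪ {clear(f), handempty, ontable(f)}
          = {clear(f), handempty, on(a,g), ontable(f)}

== RESULT ==
["clear(f)", "handempty", "on(a,g)", "ontable(f)"]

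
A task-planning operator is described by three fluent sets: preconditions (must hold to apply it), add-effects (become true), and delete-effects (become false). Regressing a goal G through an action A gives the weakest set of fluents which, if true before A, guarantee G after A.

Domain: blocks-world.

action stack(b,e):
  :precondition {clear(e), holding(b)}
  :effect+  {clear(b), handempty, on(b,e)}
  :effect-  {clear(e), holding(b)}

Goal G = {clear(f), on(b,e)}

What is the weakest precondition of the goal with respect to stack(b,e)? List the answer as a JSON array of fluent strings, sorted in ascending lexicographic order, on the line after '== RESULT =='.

Regress:
  G ∩ del = {}  (empty — regression defined)
  G \ add = {clear(f), on(b,e)} \ {clear(b), handempty, on(b,e)} = {clear(f)}
  ∪ pre   = {clear(f)} ∪ {clear(e), holding(b)}
          = {clear(e), clear(f), holding(b)}

== RESULT ==
["clear(e)", "clear(f)", "holding(b)"]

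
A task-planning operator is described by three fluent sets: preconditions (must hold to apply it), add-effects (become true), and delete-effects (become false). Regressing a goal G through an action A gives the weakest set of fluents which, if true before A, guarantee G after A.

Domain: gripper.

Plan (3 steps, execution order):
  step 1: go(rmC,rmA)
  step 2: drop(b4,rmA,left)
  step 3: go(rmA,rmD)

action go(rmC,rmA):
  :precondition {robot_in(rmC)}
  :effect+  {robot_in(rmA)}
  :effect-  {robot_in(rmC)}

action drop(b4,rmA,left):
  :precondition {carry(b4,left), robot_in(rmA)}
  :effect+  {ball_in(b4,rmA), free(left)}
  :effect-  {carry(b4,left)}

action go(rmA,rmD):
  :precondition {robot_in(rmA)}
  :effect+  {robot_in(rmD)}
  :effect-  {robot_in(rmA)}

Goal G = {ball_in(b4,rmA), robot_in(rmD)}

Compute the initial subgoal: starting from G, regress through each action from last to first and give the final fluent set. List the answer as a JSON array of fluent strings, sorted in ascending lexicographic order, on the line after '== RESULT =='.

Work backward from the goal:
  through step 3 (go(rmA,rmD)): drop {robot_in(rmD)}, keep {ball_in(b4,rmA)}, require {robot_in(rmA)}
    → {ball_in(b4,rmA), robot_in(rmA)}
  through step 2 (drop(b4,rmA,left)): drop {ball_in(b4,rmA)}, keep {robot_in(rmA)}, require {carry(b4,left), robot_in(rmA)}
    → {carry(b4,left), robot_in(rmA)}
  through step 1 (go(rmC,rmA)): drop {robot_in(rmA)}, keep {carry(b4,left)}, require {robot_in(rmC)}
    → {carry(b4,left), robot_in(rmC)}

== RESULT ==
["carry(b4,left)", "robot_in(rmC)"]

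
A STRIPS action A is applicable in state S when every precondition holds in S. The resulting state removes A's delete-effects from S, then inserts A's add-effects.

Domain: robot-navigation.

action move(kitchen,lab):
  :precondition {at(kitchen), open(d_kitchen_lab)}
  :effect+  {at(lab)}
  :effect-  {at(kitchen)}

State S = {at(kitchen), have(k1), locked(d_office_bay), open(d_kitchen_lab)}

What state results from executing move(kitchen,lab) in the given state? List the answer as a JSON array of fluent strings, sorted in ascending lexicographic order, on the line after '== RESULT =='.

Compute (S \ del) ∪ add:
  pre ⊆ S: {at(kitchen), open(d_kitchen_lab)} ⊆ S  — applicable
  S \ del = {have(k1), locked(d_office_bay), open(d_kitchen_lab)}
  ∪ add   = {at(lab), have(k1), locked(d_office_bay), open(d_kitchen_lab)}

== RESULT ==
["at(lab)", "have(k1)", "locked(d_office_bay)", "open(d_kitchen_lab)"]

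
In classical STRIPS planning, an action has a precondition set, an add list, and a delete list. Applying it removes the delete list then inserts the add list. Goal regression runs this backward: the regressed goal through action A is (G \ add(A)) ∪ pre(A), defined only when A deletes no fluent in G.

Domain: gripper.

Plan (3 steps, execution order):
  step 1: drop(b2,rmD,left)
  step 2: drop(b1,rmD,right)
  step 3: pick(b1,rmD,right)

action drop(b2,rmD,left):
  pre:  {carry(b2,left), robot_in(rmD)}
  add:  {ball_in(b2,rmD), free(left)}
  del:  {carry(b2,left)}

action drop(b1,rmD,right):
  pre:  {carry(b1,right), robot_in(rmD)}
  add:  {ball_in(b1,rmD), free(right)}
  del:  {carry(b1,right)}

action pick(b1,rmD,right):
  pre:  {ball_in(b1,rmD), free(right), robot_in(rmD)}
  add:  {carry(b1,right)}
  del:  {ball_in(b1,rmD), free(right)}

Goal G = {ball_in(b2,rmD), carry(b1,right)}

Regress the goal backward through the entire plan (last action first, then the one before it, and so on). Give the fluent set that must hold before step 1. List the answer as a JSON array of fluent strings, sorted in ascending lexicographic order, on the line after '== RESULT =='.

Work backward from the goal:
  through step 3 (pick(b1,rmD,right)): drop {carry(b1,right)}, keep {ball_in(b2,rmD)}, require {ball_in(b1,rmD), free(right), robot_in(rmD)}
    → {ball_in(b1,rmD), ball_in(b2,rmD), free(right), robot_in(rmD)}
  through step 2 (drop(b1,rmD,right)): drop {ball_in(b1,rmD), free(right)}, keep {ball_in(b2,rmD), robot_in(rmD)}, require {carry(b1,right), robot_in(rmD)}
    → {ball_in(b2,rmD), carry(b1,right), robot_in(rmD)}
  through step 1 (drop(b2,rmD,left)): drop {ball_in(b2,rmD)}, keep {carry(b1,right), robot_in(rmD)}, require {carry(b2,left), robot_in(rmD)}
    → {carry(b1,right), carry(b2,left), robot_in(rmD)}

== RESULT ==
["carry(b1,right)", "carry(b2,left)", "robot_in(rmD)"]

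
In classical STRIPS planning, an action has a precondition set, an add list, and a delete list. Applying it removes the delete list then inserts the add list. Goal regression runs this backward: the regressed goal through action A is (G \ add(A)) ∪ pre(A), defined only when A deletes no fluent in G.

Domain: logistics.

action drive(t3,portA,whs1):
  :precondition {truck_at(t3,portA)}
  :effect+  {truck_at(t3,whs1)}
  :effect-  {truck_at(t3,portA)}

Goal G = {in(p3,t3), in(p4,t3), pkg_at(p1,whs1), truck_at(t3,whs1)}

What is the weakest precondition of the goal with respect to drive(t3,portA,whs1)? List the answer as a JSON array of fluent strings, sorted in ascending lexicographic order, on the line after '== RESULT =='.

Compute (G \ add) ∪ pre:
  G ∩ del = {}  (empty — regression defined)
  G \ add = {in(p3,t3), in(p4,t3), pkg_at(p1,whs1), truck_at(t3,whs1)} \ {truck_at(t3,whs1)} = {in(p3,t3), in(p4,t3), pkg_at(p1,whs1)}
  ∪ pre   = {in(p3,t3), in(p4,t3), pkg_at(p1,whs1)} ∪ {truck_at(t3,portA)}
          = {in(p3,t3), in(p4,t3), pkg_at(p1,whs1), truck_at(t3,portA)}

== RESULT ==
["in(p3,t3)", "in(p4,t3)", "pkg_at(p1,whs1)", "truck_at(t3,portA)"]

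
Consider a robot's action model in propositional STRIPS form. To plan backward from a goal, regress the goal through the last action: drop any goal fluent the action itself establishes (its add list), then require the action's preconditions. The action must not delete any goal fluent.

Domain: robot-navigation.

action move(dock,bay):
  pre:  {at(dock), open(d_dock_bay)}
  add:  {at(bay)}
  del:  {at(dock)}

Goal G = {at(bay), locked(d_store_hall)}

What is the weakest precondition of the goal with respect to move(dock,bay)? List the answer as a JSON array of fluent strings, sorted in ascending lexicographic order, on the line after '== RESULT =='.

Regress:
  G ∩ del = {}  (empty — regression defined)
  G \ add = {at(bay), locked(d_store_hall)} \ {at(bay)} = {locked(d_store_hall)}
  ∪ pre   = {locked(d_store_hall)} ∪ {at(dock), open(d_dock_bay)}
          = {at(dock), locked(d_store_hall), open(d_dock_bay)}

== RESULT ==
["at(dock)", "locked(d_store_hall)", "open(d_dock_bay)"]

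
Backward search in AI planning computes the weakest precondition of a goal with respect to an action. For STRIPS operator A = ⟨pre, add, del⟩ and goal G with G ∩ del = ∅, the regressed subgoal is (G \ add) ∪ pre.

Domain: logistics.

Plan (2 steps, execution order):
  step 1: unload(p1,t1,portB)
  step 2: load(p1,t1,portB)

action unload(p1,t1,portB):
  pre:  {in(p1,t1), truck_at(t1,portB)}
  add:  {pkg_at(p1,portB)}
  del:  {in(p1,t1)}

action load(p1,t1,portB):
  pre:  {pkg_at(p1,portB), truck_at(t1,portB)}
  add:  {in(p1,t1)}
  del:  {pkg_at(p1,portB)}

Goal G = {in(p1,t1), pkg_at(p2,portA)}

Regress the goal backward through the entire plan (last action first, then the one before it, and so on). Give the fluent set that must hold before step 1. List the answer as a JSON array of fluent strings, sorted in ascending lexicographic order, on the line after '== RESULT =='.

Work backward from the goal:
  through step 2 (load(p1,t1,portB)): drop {in(p1,t1)}, keep {pkg_at(p2,portA)}, require {pkg_at(p1,portB), truck_at(t1,portB)}
    → {pkg_at(p1,portB), pkg_at(p2,portA), truck_at(t1,portB)}
  through step 1 (unload(p1,t1,portB)): drop {pkg_at(p1,portB)}, keep {pkg_at(p2,portA), truck_at(t1,portB)}, require {in(p1,t1), truck_at(t1,portB)}
    → {in(p1,t1), pkg_at(p2,portA), truck_at(t1,portB)}

== RESULT ==
["in(p1,t1)", "pkg_at(p2,portA)", "truck_at(t1,portB)"]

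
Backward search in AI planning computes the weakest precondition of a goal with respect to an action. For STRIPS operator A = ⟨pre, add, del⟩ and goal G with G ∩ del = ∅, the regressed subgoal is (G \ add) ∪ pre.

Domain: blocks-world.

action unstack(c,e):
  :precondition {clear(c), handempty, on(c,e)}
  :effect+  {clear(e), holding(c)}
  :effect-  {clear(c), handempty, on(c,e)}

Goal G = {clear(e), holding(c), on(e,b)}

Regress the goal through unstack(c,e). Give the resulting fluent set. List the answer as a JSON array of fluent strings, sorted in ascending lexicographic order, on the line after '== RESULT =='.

Regress:
  G ∩ del = {}  (empty — regression defined)
  G \ add = {clear(e), holding(c), on(e,b)} \ {clear(e), holding(c)} = {on(e,b)}
  ∪ pre   = {on(e,b)} ∪ {clear(c), handempty, on(c,e)}
          = {clear(c), handempty, on(c,e), on(e,b)}

== RESULT ==
["clear(c)", "handempty", "on(c,e)", "on(e,b)"]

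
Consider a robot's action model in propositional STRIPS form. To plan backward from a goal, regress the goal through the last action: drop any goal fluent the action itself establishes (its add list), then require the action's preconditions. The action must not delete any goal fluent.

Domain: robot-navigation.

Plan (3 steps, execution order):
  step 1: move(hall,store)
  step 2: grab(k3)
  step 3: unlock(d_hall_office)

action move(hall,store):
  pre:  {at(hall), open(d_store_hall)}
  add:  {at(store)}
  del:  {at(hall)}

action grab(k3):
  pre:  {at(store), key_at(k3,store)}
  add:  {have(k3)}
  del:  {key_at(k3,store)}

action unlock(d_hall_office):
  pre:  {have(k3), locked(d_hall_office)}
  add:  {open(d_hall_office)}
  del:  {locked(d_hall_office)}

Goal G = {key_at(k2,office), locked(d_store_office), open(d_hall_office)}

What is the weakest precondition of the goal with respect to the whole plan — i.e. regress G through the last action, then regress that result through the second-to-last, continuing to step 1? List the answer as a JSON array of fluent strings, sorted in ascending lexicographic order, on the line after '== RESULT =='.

Regress step by step:
  through step 3 (unlock(d_hall_office)): drop {open(d_hall_office)}, keep {key_at(k2,office), locked(d_store_office)}, require {have(k3), locked(d_hall_office)}
    → {have(k3), key_at(k2,office), locked(d_hall_office), locked(d_store_office)}
  through step 2 (grab(k3)): drop {have(k3)}, keep {key_at(k2,office), locked(d_hall_office), locked(d_store_office)}, require {at(store), key_at(k3,store)}
    → {at(store), key_at(k2,office), key_at(k3,store), locked(d_hall_office), locked(d_store_office)}
  through step 1 (move(hall,store)): drop {at(store)}, keep {key_at(k2,office), key_at(k3,store), locked(d_hall_office), locked(d_store_office)}, require {at(hall), open(d_store_hall)}
    → {at(hall), key_at(k2,office), key_at(k3,store), locked(d_hall_office), locked(d_store_office), open(d_store_hall)}

== RESULT ==
["at(hall)", "key_at(k2,office)", "key_at(k3,store)", "locked(d_hall_office)", "locked(d_store_office)", "open(d_store_hall)"]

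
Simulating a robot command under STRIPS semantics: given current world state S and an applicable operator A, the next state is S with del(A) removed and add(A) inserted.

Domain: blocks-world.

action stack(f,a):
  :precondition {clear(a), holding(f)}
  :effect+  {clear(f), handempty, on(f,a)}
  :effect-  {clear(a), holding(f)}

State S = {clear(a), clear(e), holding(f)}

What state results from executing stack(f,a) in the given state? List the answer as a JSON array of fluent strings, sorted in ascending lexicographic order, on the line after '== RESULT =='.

Compute (S \ del) ∪ add:
  pre ⊆ S: {clear(a), holding(f)} ⊆ S  — applicable
  S \ del = {clear(e)}
  ∪ add   = {clear(e), clear(f), handempty, on(f,a)}

== RESULT ==
["clear(e)", "clear(f)", "handempty", "on(f,a)"]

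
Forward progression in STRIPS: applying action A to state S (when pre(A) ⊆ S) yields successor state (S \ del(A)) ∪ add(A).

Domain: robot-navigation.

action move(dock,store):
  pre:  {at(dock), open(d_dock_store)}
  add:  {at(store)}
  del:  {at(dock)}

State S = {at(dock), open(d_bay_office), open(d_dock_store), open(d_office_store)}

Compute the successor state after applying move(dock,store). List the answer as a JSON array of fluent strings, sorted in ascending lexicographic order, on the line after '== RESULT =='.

Progress:
  pre ⊆ S: {at(dock), open(d_dock_store)} ⊆ S  — applicable
  S \ del = {open(d_bay_office), open(d_dock_store), open(d_office_store)}
  ∪ add   = {at(store), open(d_bay_office), open(d_dock_store), open(d_office_store)}

== RESULT ==
["at(store)", "open(d_bay_office)", "open(d_dock_store)", "open(d_office_store)"]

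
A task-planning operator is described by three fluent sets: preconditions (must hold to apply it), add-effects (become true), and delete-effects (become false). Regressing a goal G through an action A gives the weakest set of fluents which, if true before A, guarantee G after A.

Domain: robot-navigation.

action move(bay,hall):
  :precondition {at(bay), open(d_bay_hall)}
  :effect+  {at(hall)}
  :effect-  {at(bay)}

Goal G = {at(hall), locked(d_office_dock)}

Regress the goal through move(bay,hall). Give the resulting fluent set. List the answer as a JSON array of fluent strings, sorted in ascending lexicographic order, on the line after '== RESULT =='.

Compute (G \ add) ∪ pre:
  G ∩ del = {}  (empty — regression defined)
  G \ add = {at(hall), locked(d_office_dock)} \ {at(hall)} = {locked(d_office_dock)}
  ∪ pre   = {locked(d_office_dock)} ∪ {at(bay), open(d_bay_hall)}
          = {at(bay), locked(d_office_dock), open(d_bay_hall)}

== RESULT ==
["at(bay)", "locked(d_office_dock)", "open(d_bay_hall)"]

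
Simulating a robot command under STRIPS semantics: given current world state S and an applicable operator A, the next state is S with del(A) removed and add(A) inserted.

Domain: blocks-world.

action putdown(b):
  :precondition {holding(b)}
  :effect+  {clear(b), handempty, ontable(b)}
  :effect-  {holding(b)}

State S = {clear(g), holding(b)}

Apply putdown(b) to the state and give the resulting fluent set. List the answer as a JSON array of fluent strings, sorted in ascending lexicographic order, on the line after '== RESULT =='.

Compute (S \ del) ∪ add:
  pre ⊆ S: {holding(b)} ⊆ S  — applicable
  S \ del = {clear(g)}
  ∪ add   = {clear(b), clear(g), handempty, ontable(b)}

== RESULT ==
["clear(b)", "clear(g)", "handempty", "ontable(b)"]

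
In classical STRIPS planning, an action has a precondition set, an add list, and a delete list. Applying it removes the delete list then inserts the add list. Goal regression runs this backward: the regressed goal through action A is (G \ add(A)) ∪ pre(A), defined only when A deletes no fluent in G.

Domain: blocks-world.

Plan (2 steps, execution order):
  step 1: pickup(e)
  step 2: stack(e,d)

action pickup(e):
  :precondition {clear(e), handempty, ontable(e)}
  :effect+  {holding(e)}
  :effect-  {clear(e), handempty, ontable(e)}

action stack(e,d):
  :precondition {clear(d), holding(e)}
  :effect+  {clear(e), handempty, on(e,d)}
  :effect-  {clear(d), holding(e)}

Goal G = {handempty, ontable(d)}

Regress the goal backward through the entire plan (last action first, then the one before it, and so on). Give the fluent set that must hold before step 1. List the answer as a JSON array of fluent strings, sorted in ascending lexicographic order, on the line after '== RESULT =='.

Regress step by step:
  through step 2 (stack(e,d)): drop {handempty}, keep {ontable(d)}, require {clear(d), holding(e)}
    → {clear(d), holding(e), ontable(d)}
  through step 1 (pickup(e)): drop {holding(e)}, keep {clear(d), ontable(d)}, require {clear(e), handempty, ontable(e)}
    → {clear(d), clear(e), handempty, ontable(d), ontable(e)}

== RESULT ==
["clear(d)", "clear(e)", "handempty", "ontable(d)", "ontable(e)"]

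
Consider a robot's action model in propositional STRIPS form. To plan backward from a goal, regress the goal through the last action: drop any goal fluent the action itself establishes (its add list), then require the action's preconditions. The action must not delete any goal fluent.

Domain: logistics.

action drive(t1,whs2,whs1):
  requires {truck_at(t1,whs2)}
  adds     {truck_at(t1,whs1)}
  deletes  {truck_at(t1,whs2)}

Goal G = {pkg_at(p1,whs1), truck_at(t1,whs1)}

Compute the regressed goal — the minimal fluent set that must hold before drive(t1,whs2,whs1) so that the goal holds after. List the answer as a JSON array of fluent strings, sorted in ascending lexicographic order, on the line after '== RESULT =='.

Regress:
  G ∩ del = {}  (empty — regression defined)
  G \ add = {pkg_at(p1,whs1), truck_at(t1,whs1)} \ {truck_at(t1,whs1)} = {pkg_at(p1,whs1)}
  ∪ pre   = {pkg_at(p1,whs1)} ∪ {truck_at(t1,whs2)}
          = {pkg_at(p1,whs1), truck_at(t1,whs2)}

== RESULT ==
["pkg_at(p1,whs1)", "truck_at(t1,whs2)"]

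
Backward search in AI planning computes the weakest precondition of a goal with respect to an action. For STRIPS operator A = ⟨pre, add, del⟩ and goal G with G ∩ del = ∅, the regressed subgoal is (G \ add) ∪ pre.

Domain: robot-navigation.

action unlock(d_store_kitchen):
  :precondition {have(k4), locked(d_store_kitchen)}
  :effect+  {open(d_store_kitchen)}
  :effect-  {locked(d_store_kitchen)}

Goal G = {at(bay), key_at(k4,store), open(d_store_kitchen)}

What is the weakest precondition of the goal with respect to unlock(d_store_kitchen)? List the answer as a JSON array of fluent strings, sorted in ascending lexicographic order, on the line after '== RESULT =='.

Regress:
  G ∩ del = {}  (empty — regression defined)
  G \ add = {at(bay), key_at(k4,store), open(d_store_kitchen)} \ {open(d_store_kitchen)} = {at(bay), key_at(k4,store)}
  ∪ pre   = {at(bay), key_at(k4,store)} ∪ {have(k4), locked(d_store_kitchen)}
          = {at(bay), have(k4), key_at(k4,store), locked(d_store_kitchen)}

== RESULT ==
["at(bay)", "have(k4)", "key_at(k4,store)", "locked(d_store_kitchen)"]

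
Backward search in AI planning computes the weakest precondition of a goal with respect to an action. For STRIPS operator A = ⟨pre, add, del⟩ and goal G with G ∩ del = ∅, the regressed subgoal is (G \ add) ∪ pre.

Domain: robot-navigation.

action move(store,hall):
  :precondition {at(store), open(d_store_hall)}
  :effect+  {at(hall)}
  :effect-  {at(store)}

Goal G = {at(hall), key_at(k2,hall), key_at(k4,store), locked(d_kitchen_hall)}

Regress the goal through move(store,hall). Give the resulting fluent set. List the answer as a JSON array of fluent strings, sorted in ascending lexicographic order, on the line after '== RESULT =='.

Regress:
  G ∩ del = {}  (empty — regression defined)
  G \ add = {at(hall), key_at(k2,hall), key_at(k4,store), locked(d_kitchen_hall)} \ {at(hall)} = {key_at(k2,hall), key_at(k4,store), locked(d_kitchen_hall)}
  ∪ pre   = {key_at(k2,hall), key_at(k4,store), locked(d_kitchen_hall)} ∪ {at(store), open(d_store_hall)}
          = {at(store), key_at(k2,hall), key_at(k4,store), locked(d_kitchen_hall), open(d_store_hall)}

== RESULT ==
["at(store)", "key_at(k2,hall)", "key_at(k4,store)", "locked(d_kitchen_hall)", "open(d_store_hall)"]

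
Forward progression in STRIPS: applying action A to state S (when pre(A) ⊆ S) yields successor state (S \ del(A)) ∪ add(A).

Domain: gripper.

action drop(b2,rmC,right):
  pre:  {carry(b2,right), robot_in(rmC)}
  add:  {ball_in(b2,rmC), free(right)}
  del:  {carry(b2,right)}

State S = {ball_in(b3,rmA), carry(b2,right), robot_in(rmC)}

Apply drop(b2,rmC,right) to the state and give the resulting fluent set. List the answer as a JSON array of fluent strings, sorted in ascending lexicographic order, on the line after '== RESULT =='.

Compute (S \ del) ∪ add:
  pre ⊆ S: {carry(b2,right), robot_in(rmC)} ⊆ S  — applicable
  S \ del = {ball_in(b3,rmA), robot_in(rmC)}
  ∪ add   = {ball_in(b2,rmC), ball_in(b3,rmA), free(right), robot_in(rmC)}

== RESULT ==
["ball_in(b2,rmC)", "ball_in(b3,rmA)", "free(right)", "robot_in(rmC)"]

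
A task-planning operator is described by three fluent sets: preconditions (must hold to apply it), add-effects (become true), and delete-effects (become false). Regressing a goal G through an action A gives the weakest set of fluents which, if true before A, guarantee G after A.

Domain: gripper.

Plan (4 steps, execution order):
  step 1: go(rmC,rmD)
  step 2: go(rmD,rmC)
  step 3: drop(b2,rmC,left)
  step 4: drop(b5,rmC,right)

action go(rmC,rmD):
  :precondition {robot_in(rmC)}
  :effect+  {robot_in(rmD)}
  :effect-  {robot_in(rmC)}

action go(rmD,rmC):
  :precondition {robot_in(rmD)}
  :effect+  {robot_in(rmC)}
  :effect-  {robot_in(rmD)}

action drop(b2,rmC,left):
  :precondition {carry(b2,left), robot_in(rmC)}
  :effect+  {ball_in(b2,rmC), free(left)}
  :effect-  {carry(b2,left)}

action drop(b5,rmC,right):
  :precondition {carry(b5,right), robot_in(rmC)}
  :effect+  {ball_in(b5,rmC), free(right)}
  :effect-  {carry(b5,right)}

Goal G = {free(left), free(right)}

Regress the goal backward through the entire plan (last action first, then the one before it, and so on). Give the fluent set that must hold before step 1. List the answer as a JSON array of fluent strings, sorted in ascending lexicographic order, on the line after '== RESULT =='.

Regress step by step:
  through step 4 (drop(b5,rmC,right)): drop {free(right)}, keep {free(left)}, require {carry(b5,right), robot_in(rmC)}
    → {carry(b5,right), free(left), robot_in(rmC)}
  through step 3 (drop(b2,rmC,left)): drop {free(left)}, keep {carry(b5,right), robot_in(rmC)}, require {carry(b2,left), robot_in(rmC)}
    → {carry(b2,left), carry(b5,right), robot_in(rmC)}
  through step 2 (go(rmD,rmC)): drop {robot_in(rmC)}, keep {carry(b2,left), carry(b5,right)}, require {robot_in(rmD)}
    → {carry(b2,left), carry(b5,right), robot_in(rmD)}
  through step 1 (go(rmC,rmD)): drop {robot_in(rmD)}, keep {carry(b2,left), carry(b5,right)}, require {robot_in(rmC)}
    → {carry(b2,left), carry(b5,right), robot_in(rmC)}

== RESULT ==
["carry(b2,left)", "carry(b5,right)", "robot_in(rmC)"]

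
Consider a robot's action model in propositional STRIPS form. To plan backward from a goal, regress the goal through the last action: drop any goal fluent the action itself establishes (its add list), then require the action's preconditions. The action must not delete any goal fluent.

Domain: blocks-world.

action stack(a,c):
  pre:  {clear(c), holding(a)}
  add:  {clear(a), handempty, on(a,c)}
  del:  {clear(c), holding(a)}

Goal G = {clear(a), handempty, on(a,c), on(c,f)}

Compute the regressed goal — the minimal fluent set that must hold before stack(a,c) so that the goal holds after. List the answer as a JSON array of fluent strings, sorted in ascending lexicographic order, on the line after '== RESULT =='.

Regress:
  G ∩ del = {}  (empty — regression defined)
  G \ add = {clear(a), handempty, on(a,c), on(c,f)} \ {clear(a), handempty, on(a,c)} = {on(c,f)}
  ∪ pre   = {on(c,f)} ∪ {clear(c), holding(a)}
          = {clear(c), holding(a), on(c,f)}

== RESULT ==
["clear(c)", "holding(a)", "on(c,f)"]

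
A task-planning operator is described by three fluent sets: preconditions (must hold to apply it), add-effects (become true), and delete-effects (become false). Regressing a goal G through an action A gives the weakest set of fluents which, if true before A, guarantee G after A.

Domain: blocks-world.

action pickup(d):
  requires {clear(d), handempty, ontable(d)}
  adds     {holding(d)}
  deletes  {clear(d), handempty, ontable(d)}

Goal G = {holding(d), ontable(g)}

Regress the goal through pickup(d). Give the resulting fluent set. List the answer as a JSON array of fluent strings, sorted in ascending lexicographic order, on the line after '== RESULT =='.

Compute (G \ add) ∪ pre:
  G ∩ del = {}  (empty — regression defined)
  G \ add = {holding(d), ontable(g)} \ {holding(d)} = {ontable(g)}
  ∪ pre   = {ontable(g)} ∪ {clear(d), handempty, ontable(d)}
          = {clear(d), handempty, ontable(d), ontable(g)}

== RESULT ==
["clear(d)", "handempty", "ontable(d)", "ontable(g)"]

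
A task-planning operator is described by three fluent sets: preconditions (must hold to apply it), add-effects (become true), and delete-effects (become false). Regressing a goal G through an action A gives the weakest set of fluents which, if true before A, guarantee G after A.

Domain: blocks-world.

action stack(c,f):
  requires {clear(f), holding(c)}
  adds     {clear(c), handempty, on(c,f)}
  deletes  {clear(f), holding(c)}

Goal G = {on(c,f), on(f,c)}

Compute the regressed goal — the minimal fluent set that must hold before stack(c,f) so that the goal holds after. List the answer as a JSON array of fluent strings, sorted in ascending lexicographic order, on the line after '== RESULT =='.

Compute (G \ add) ∪ pre:
  G ∩ del = {}  (empty — regression defined)
  G \ add = {on(c,f), on(f,c)} \ {clear(c), handempty, on(c,f)} = {on(f,c)}
  ∪ pre   = {on(f,c)} ∪ {clear(f), holding(c)}
          = {clear(f), holding(c), on(f,c)}

== RESULT ==
["clear(f)", "holding(c)", "on(f,c)"]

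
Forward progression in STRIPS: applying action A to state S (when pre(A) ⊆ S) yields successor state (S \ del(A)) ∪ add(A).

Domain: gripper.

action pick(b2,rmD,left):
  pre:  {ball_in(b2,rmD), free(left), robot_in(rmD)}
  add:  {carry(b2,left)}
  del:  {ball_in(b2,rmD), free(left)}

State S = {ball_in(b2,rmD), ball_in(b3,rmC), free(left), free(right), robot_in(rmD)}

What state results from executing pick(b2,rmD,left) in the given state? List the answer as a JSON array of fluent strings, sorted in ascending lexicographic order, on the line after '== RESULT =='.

Compute (S \ del) ∪ add:
  pre ⊆ S: {ball_in(b2,rmD), free(left), robot_in(rmD)} ⊆ S  — applicable
  S \ del = {ball_in(b3,rmC), free(right), robot_in(rmD)}
  ∪ add   = {ball_in(b3,rmC), carry(b2,left), free(right), robot_in(rmD)}

== RESULT ==
["ball_in(b3,rmC)", "carry(b2,left)", "free(right)", "robot_in(rmD)"]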